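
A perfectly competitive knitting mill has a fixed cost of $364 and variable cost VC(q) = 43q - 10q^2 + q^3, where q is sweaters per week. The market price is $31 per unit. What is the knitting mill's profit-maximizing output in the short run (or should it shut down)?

Variable cost is VC = 43q - 10q^2 + q^3, so AVC = VC/q = 43 - 10q + q^2 and MC = dTC/dq = 43 - 20q + 3q^2.
AVC is minimized where dAVC/dq = -10 + 2q = 0, at q = 5; min AVC = 43 - 10·5 + 5^2 = $18.
P = $31 exceeds min AVC = $18, so the firm stays open.
Set P = MC: 31 = 43 - 20q + 3q^2 → 12 - 20q + 3q^2 = 0. The roots are q = 2/3 and q = 6; the profit-maximizing output is on the rising part of MC, so q* = 6.
Check: AVC at q = 6 is $19 ≤ P, so revenue covers variable cost.
Profit = P·q − TC = 31·6 − 478 = -$292, a loss, but smaller than the $364 fixed cost the firm would lose by shutting down.

Produce at q = 6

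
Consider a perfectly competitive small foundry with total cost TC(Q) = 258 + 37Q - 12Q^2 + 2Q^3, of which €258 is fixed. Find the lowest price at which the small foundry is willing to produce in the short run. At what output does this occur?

The shutdown price is the minimum of AVC. VC = 37Q - 12Q^2 + 2Q^3, so AVC = 37 - 12Q + 2Q^2.
dAVC/dQ = -12 + 4Q = 0 gives Q = 3. min AVC = 37 - 12·3 + 2·3^2 = 19.
For P < €19 the firm produces nothing.

€19 per unit, at Q = 3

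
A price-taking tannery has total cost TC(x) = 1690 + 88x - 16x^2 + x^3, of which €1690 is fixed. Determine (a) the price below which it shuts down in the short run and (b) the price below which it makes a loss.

Shutdown price = €24; break-even price = €179

AVC = 88 - 16x + x^2; minimized at x = 8, giving min AVC = €24. That is the shutdown price.
ATC = 1690/x + 88 - 16x + x^2. Setting dATC/dx = −1690/x^2 − 16 + 2x = 0 gives x = 13 (since 2·13^3 − 16·13^2 = 1690).
min ATC = 1690/13 + 88 − 16·13 + 13^2 = €179. That is the break-even price.
For €24 ≤ P < €179 the firm produces at a loss; below €24 it shuts down.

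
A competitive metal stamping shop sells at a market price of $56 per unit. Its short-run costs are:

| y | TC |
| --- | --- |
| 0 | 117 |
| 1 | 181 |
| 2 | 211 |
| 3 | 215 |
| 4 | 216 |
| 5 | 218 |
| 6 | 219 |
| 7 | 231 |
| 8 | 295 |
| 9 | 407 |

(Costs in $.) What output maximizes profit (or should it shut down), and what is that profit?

y = 7; profit = $161

Compute π = P·y − TC at each output: y=0: -117; y=1: -125; y=2: -99; y=3: -47; y=4: 8; y=5: 62; y=6: 117; y=7: 161; y=8: 153; y=9: 97.
Profit is maximized at y = 7. AVC there is 114/7 = $16.29 ≤ P, so producing beats shutting down (which would give -$117).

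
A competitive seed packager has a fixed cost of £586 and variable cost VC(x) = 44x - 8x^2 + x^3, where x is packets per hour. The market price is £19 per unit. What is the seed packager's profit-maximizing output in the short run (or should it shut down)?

Shut down

Variable cost is VC = 44x - 8x^2 + x^3, so AVC = VC/x = 44 - 8x + x^2 and MC = dTC/dx = 44 - 16x + 3x^2.
The AVC parabola has its vertex at x = 8/2 = 4, where AVC = 44 - 8·4 + 4^2 = £28.
Since P = £19 < min AVC = £28, price fails to cover variable cost at any output.
The firm minimizes its loss by shutting down and losing only its fixed cost of £586.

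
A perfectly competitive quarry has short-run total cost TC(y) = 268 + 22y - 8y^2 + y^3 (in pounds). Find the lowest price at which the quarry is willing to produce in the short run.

The firm shuts down when price falls below the minimum of average variable cost. AVC = VC/y = 22 - 8y + y^2.
At the minimum of AVC, MC = AVC. MC = 22 - 16y + 3y^2; setting MC = AVC gives 2y^2 - 8y = 0, so y = 4. min AVC = 6.
So the shutdown price is £6.

£6 per unit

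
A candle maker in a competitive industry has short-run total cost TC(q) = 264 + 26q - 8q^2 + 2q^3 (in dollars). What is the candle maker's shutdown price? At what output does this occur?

$18 per unit, at q = 2

The firm shuts down when price falls below the minimum of average variable cost. AVC = VC/q = 26 - 8q + 2q^2.
dAVC/dq = -8 + 4q = 0 gives q = 2. min AVC = 26 - 8·2 + 2·2^2 = 18.
For P < $18 the firm produces nothing.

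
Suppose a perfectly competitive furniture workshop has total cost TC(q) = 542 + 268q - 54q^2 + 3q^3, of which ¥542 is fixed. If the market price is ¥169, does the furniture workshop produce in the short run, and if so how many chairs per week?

Produce at q = 11

Variable cost is VC = 268q - 54q^2 + 3q^3, so AVC = VC/q = 268 - 54q + 3q^2 and MC = dTC/dq = 268 - 108q + 9q^2.
AVC hits its minimum where MC = AVC, at q = 9, giving min AVC = 268 - 54·9 + 3·9^2 = ¥25.
P = ¥169 exceeds min AVC = ¥25, so the firm stays open.
Solving P = MC: 99 - 108q + 9q^2 = 0 ⇒ q = 1 or 11. On the upward-sloping branch, q* = 11.
Check: AVC at q = 11 is ¥37 ≤ P, so revenue covers variable cost.
Profit = P·q − TC = 169·11 − 949 = ¥910.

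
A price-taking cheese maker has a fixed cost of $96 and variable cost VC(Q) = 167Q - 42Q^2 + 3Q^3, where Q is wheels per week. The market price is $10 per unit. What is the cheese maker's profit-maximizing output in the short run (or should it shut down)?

Strip out fixed cost: VC = 167Q - 42Q^2 + 3Q^3. Then AVC = 167 - 42Q + 3Q^2 and MC = 167 - 84Q + 9Q^2.
AVC is minimized where dAVC/dQ = -42 + 6Q = 0, at Q = 7; min AVC = 167 - 42·7 + 3·7^2 = $20.
With P < min AVC ($10 < $20), every unit sold adds to the loss.
Shutting down limits the loss to fixed cost, $96.

Shut down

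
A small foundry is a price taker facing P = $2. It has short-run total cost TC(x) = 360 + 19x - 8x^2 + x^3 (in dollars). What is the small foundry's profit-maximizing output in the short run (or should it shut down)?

Shut down

Strip out fixed cost: VC = 19x - 8x^2 + x^3. Then AVC = 19 - 8x + x^2 and MC = 19 - 16x + 3x^2.
AVC is minimized where dAVC/dx = -8 + 2x = 0, at x = 4; min AVC = 19 - 8·4 + 4^2 = $3.
Since P = $2 < min AVC = $3, price fails to cover variable cost at any output.
Best response: produce nothing and absorb the $360 fixed cost.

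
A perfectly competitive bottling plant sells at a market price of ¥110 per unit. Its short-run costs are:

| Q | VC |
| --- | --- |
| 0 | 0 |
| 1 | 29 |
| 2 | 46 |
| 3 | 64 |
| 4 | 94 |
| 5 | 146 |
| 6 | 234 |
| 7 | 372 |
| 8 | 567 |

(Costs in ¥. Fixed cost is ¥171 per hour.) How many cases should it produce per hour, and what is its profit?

Tabulate TR − TC: Q=0: -171; Q=1: -90; Q=2: 3; Q=3: 95; Q=4: 175; Q=5: 233; Q=6: 255; Q=7: 227; Q=8: 142.
Profit is maximized at Q = 6. AVC there is 234/6 = ¥39 ≤ P, so producing beats shutting down (which would give -¥171).

Q = 6; profit = ¥255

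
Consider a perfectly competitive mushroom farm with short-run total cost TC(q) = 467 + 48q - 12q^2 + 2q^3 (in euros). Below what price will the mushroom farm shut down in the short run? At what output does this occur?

€30 per unit, at q = 3

The firm shuts down when price falls below the minimum of average variable cost. AVC = VC/q = 48 - 12q + 2q^2.
dAVC/dq = -12 + 4q = 0 gives q = 3. min AVC = 48 - 12·3 + 2·3^2 = 30.
So the shutdown price is €30.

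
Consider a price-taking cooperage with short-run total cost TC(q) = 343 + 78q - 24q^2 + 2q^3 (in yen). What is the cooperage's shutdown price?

¥6 per unit

The shutdown price is the minimum of AVC. VC = 78q - 24q^2 + 2q^3, so AVC = 78 - 24q + 2q^2.
At the minimum of AVC, MC = AVC. MC = 78 - 48q + 6q^2; setting MC = AVC gives 4q^2 - 24q = 0, so q = 6. min AVC = 6.
For P < ¥6 the firm produces nothing.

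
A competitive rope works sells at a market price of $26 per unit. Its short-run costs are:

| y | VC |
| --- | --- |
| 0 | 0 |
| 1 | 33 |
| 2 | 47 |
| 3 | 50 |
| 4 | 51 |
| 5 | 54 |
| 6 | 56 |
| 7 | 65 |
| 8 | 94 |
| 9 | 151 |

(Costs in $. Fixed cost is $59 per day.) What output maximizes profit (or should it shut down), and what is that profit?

y = 7; profit = $58

Profit at each row (π = 26y − TC): y=0: -59; y=1: -66; y=2: -54; y=3: -31; y=4: -6; y=5: 17; y=6: 41; y=7: 58; y=8: 55; y=9: 24.
Profit is maximized at y = 7. AVC there is 65/7 = $9.29 ≤ P, so producing beats shutting down (which would give -$59).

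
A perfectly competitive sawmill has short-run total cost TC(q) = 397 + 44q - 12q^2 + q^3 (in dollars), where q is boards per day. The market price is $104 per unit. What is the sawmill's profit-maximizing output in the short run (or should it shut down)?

Produce at q = 10

Strip out fixed cost: VC = 44q - 12q^2 + q^3. Then AVC = 44 - 12q + q^2 and MC = 44 - 24q + 3q^2.
The AVC parabola has its vertex at q = 12/2 = 6, where AVC = 44 - 12·6 + 6^2 = $8.
P = $104 exceeds min AVC = $8, so the firm stays open.
Solving P = MC: -60 - 24q + 3q^2 = 0 ⇒ q = -2 or 10. On the upward-sloping branch, q* = 10.
Check: AVC at q = 10 is $24 ≤ P, so revenue covers variable cost.
Profit = P·q − TC = 104·10 − 637 = $403.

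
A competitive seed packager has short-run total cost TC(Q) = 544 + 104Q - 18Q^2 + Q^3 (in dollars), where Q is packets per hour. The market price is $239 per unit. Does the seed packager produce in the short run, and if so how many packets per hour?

Produce at Q = 15

From TC, MC = TC'(Q) = 104 - 36Q + 3Q^2 and AVC = VC/Q = 104 - 18Q + Q^2.
AVC hits its minimum where MC = AVC, at Q = 9, giving min AVC = 104 - 18·9 + 9^2 = $23.
Because $239 ≥ $23, revenue can cover variable cost; the firm operates.
Solving P = MC: -135 - 36Q + 3Q^2 = 0 ⇒ Q = -3 or 15. On the upward-sloping branch, Q* = 15.
Check: AVC at Q = 15 is $59 ≤ P, so revenue covers variable cost.
Profit = P·Q − TC = 239·15 − 1429 = $2156.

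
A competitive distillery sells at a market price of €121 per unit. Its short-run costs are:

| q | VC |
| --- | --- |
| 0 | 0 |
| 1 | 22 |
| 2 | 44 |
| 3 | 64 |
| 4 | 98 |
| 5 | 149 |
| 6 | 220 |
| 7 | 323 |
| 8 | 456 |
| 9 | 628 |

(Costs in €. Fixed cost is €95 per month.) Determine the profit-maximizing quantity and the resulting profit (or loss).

q = 7; profit = €429

Compute π = P·q − TC at each output: q=0: -95; q=1: 4; q=2: 103; q=3: 204; q=4: 291; q=5: 361; q=6: 411; q=7: 429; q=8: 417; q=9: 366.
Profit is maximized at q = 7. AVC there is 323/7 = €46.14 ≤ P, so producing beats shutting down (which would give -€95).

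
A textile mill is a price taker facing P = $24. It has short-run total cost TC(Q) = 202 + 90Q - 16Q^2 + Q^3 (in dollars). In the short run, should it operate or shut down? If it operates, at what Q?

Shut down

From TC, MC = TC'(Q) = 90 - 32Q + 3Q^2 and AVC = VC/Q = 90 - 16Q + Q^2.
AVC hits its minimum where MC = AVC, at Q = 8, giving min AVC = 90 - 16·8 + 8^2 = $26.
P = $24 lies below min AVC = $26; no output level covers variable cost.
The firm minimizes its loss by shutting down and losing only its fixed cost of $202.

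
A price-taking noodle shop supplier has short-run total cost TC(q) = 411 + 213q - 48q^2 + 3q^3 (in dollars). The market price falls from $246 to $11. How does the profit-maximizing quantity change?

MC = 213 - 96q + 9q^2; the shutdown threshold is min AVC = $21 (at q = 8).
At P = $246 ≥ min AVC, set P = MC on the rising branch: q = 11.
At P = $11 < min AVC = $21, price no longer covers variable cost at any output, so the firm shuts down: q = 0.

Output falls from 11 to 0 (the firm shuts down)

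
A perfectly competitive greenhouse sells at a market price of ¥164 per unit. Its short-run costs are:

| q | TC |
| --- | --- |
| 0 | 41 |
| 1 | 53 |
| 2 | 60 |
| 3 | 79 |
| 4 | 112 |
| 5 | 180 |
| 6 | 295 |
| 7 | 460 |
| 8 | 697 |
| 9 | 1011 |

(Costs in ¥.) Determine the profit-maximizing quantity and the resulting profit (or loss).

q = 6; profit = ¥689

Tabulate TR − TC: q=0: -41; q=1: 111; q=2: 268; q=3: 413; q=4: 544; q=5: 640; q=6: 689; q=7: 688; q=8: 615; q=9: 465.
Profit is maximized at q = 6. AVC there is 254/6 = ¥42.33 ≤ P, so producing beats shutting down (which would give -¥41).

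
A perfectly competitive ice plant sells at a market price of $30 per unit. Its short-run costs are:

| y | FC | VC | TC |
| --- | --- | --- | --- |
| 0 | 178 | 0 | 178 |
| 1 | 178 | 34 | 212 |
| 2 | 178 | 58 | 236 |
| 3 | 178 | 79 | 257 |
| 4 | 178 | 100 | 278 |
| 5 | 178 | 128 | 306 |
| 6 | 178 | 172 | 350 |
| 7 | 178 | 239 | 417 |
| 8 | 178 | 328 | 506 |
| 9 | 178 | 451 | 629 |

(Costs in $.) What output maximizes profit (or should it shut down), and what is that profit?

Profit at each row (π = 30y − TC): y=0: -178; y=1: -182; y=2: -176; y=3: -167; y=4: -158; y=5: -156; y=6: -170; y=7: -207; y=8: -266; y=9: -359.
Profit is maximized at y = 5. AVC there is 128/5 = $25.60 ≤ P, so producing beats shutting down (which would give -$178).

y = 5; profit = -$156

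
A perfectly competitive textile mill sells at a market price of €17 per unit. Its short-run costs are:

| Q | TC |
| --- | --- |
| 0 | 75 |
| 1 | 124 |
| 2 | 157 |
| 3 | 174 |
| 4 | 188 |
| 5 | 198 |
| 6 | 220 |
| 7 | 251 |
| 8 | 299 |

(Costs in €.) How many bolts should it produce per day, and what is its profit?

Profit at each row (π = 17Q − TC): Q=0: -75; Q=1: -107; Q=2: -123; Q=3: -123; Q=4: -120; Q=5: -113; Q=6: -118; Q=7: -132; Q=8: -163.
Profit is highest at Q = 0. Equivalently, the lowest AVC in the table is 145/6 ≈ €24.17 at Q = 6, and P = €17 falls below it — price never covers variable cost, so the firm shuts down and loses only its fixed cost.

Q = 0 (shut down); profit = -€75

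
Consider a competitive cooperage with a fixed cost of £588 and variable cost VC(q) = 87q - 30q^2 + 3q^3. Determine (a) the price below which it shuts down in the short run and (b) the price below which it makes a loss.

Shutdown price = £12; break-even price = £108

AVC = 87 - 30q + 3q^2; minimized at q = 5, giving min AVC = £12. That is the shutdown price.
ATC = 588/q + 87 - 30q + 3q^2. Setting dATC/dq = −588/q^2 − 30 + 6q = 0 gives q = 7 (since 6·7^3 − 30·7^2 = 588).
min ATC = 588/7 + 87 − 30·7 + 3·7^2 = £108. That is the break-even price.
For £12 ≤ P < £108 the firm produces at a loss; below £12 it shuts down.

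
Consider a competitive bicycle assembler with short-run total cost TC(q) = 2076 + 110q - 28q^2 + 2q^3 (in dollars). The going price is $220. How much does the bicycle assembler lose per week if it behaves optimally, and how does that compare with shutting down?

Profit = -$140 at q = 11

AVC = 110 - 28q + 2q^2 has its minimum $12 at q = 7; price $220 clears that bar, so the firm operates.
MC = 110 - 56q + 6q^2. Setting P = MC and taking the root on the rising branch gives q* = 11.
TR = 220·11 = 2420. TC = 2076 + 484 = 2560. Profit = 2420 − 2560 = -$140.
By producing, the firm covers all variable cost plus $1936 of fixed cost; shutting down would lose the full $2076.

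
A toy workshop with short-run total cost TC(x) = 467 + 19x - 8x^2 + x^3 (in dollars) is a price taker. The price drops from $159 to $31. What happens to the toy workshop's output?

Output falls from 10 to 6

MC = 19 - 16x + 3x^2; the shutdown threshold is min AVC = $3 (at x = 4).
At P = $159 ≥ min AVC, set P = MC on the rising branch: x = 10.
At P = $31 ≥ min AVC, set P = MC: x = 6. The firm stays open but cuts output.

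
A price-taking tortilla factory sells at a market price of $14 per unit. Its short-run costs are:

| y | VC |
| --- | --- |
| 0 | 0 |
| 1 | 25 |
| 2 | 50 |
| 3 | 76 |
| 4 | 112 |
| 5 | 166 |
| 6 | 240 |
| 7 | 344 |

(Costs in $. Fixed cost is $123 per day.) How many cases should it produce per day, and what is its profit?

y = 0 (shut down); profit = -$123

Tabulate TR − TC: y=0: -123; y=1: -134; y=2: -145; y=3: -157; y=4: -179; y=5: -219; y=6: -279; y=7: -369.
Profit is highest at y = 0. Equivalently, the lowest AVC in the table is 25/1 ≈ $25 at y = 1, and P = $14 falls below it — price never covers variable cost, so the firm shuts down and loses only its fixed cost.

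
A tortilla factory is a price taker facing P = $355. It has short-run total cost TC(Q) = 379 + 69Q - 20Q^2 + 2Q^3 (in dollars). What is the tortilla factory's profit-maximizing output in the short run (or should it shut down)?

Produce at Q = 11

From TC, MC = TC'(Q) = 69 - 40Q + 6Q^2 and AVC = VC/Q = 69 - 20Q + 2Q^2.
AVC hits its minimum where MC = AVC, at Q = 5, giving min AVC = 69 - 20·5 + 2·5^2 = $19.
P = $355 exceeds min AVC = $19, so the firm stays open.
P = MC gives -286 - 40Q + 6Q^2 = 0, with roots -13/3 and 11. Take the larger (rising MC): Q* = 11.
Check: AVC at Q = 11 is $91 ≤ P, so revenue covers variable cost.
Profit = P·Q − TC = 355·11 − 1380 = $2525.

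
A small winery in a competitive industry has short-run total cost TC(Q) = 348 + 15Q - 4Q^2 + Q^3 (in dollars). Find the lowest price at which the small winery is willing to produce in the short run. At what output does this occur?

Short-run supply begins at min AVC. From VC = 15Q - 4Q^2 + Q^3, AVC = 15 - 4Q + Q^2.
At the minimum of AVC, MC = AVC. MC = 15 - 8Q + 3Q^2; setting MC = AVC gives 2Q^2 - 4Q = 0, so Q = 2. min AVC = 11.
So the shutdown price is $11.

$11 per unit, at Q = 2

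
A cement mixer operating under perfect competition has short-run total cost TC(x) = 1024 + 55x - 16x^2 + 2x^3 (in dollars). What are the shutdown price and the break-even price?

AVC = 55 - 16x + 2x^2; minimized at x = 4, giving min AVC = $23. That is the shutdown price.
ATC = 1024/x + 55 - 16x + 2x^2. Setting dATC/dx = −1024/x^2 − 16 + 4x = 0 gives x = 8 (since 4·8^3 − 16·8^2 = 1024).
min ATC = 1024/8 + 55 − 16·8 + 2·8^2 = $183. That is the break-even price.
For $23 ≤ P < $183 the firm produces at a loss; below $23 it shuts down.

Shutdown price = $23; break-even price = $183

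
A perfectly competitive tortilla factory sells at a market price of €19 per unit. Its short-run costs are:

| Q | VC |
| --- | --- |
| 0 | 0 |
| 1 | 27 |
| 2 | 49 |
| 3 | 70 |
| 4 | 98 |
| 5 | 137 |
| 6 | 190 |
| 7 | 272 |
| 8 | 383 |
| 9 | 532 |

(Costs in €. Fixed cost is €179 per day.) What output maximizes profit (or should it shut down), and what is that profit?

Profit at each row (π = 19Q − TC): Q=0: -179; Q=1: -187; Q=2: -190; Q=3: -192; Q=4: -201; Q=5: -221; Q=6: -255; Q=7: -318; Q=8: -410; Q=9: -540.
Profit is highest at Q = 0. Equivalently, the lowest AVC in the table is 70/3 ≈ €23.33 at Q = 3, and P = €19 falls below it — price never covers variable cost, so the firm shuts down and loses only its fixed cost.

Q = 0 (shut down); profit = -€179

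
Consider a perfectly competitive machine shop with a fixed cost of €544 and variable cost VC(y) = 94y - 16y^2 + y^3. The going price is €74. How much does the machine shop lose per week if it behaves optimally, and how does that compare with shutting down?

AVC = 94 - 16y + y^2 has its minimum €30 at y = 8; price €74 clears that bar, so the firm operates.
MC = 94 - 32y + 3y^2. Setting P = MC and taking the root on the rising branch gives y* = 10.
TR = 74·10 = 740. TC = 544 + 340 = 884. Profit = 740 − 884 = -€144.
Shutting down would mean losing the fixed cost of €544, so operating at a loss of €144 is better by €400.

Profit = -€144 at y = 10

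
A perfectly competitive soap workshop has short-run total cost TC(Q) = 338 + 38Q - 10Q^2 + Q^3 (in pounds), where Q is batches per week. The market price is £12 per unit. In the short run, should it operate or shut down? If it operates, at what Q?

From TC, MC = TC'(Q) = 38 - 20Q + 3Q^2 and AVC = VC/Q = 38 - 10Q + Q^2.
AVC hits its minimum where MC = AVC, at Q = 5, giving min AVC = 38 - 10·5 + 5^2 = £13.
Since P = £12 < min AVC = £13, price fails to cover variable cost at any output.
Best response: produce nothing and absorb the £338 fixed cost.

Shut down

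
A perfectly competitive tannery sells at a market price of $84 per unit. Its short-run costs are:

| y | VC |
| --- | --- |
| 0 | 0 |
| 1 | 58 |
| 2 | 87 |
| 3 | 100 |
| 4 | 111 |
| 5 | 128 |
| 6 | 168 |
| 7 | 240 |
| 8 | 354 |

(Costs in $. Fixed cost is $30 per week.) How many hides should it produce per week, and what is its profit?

y = 7; profit = $318

Tabulate TR − TC: y=0: -30; y=1: -4; y=2: 51; y=3: 122; y=4: 195; y=5: 262; y=6: 306; y=7: 318; y=8: 288.
Profit is maximized at y = 7. AVC there is 240/7 = $34.29 ≤ P, so producing beats shutting down (which would give -$30).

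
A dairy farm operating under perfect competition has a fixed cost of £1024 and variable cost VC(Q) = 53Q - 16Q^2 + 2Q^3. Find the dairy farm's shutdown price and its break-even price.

Shutdown price = £21; break-even price = £181

AVC = 53 - 16Q + 2Q^2; minimized at Q = 4, giving min AVC = £21. That is the shutdown price.
ATC = 1024/Q + 53 - 16Q + 2Q^2. Setting dATC/dQ = −1024/Q^2 − 16 + 4Q = 0 gives Q = 8 (since 4·8^3 − 16·8^2 = 1024).
min ATC = 1024/8 + 53 − 16·8 + 2·8^2 = £181. That is the break-even price.
Between these two prices the firm operates at a loss; above £181 it earns a profit.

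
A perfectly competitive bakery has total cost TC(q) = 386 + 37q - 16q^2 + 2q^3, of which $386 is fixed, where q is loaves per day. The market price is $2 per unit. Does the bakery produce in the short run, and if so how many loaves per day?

Shut down

Strip out fixed cost: VC = 37q - 16q^2 + 2q^3. Then AVC = 37 - 16q + 2q^2 and MC = 37 - 32q + 6q^2.
AVC is minimized where dAVC/dq = -16 + 4q = 0, at q = 4; min AVC = 37 - 16·4 + 2·4^2 = $5.
With P < min AVC ($2 < $5), every unit sold adds to the loss.
The firm minimizes its loss by shutting down and losing only its fixed cost of $386.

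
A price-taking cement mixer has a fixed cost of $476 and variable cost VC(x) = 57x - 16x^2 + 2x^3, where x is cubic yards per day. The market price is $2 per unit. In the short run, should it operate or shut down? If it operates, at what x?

From TC, MC = TC'(x) = 57 - 32x + 6x^2 and AVC = VC/x = 57 - 16x + 2x^2.
AVC hits its minimum where MC = AVC, at x = 4, giving min AVC = 57 - 16·4 + 2·4^2 = $25.
With P < min AVC ($2 < $25), every unit sold adds to the loss.
The firm minimizes its loss by shutting down and losing only its fixed cost of $476.

Shut down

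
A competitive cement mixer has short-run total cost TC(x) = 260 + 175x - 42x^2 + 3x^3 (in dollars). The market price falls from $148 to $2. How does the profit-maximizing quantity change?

Output falls from 9 to 0 (the firm shuts down)

MC = 175 - 84x + 9x^2; the shutdown threshold is min AVC = $28 (at x = 7).
At P = $148 ≥ min AVC, set P = MC on the rising branch: x = 9.
At P = $2 < min AVC = $28, price no longer covers variable cost at any output, so the firm shuts down: x = 0.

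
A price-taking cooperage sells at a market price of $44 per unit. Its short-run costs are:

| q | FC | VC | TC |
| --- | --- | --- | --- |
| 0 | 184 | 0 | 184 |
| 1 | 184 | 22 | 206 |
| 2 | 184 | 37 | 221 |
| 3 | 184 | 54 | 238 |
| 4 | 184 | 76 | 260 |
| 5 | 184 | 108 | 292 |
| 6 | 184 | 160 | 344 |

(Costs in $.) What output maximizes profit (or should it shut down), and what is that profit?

Profit at each row (π = 44q − TC): q=0: -184; q=1: -162; q=2: -133; q=3: -106; q=4: -84; q=5: -72; q=6: -80.
Profit is maximized at q = 5. AVC there is 108/5 = $21.60 ≤ P, so producing beats shutting down (which would give -$184).

q = 5; profit = -$72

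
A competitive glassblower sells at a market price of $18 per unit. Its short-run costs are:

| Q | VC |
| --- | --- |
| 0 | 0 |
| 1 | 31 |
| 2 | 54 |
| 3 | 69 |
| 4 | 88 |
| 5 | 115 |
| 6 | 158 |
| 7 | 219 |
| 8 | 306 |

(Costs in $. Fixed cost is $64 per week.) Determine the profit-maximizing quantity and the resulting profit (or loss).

Tabulate TR − TC: Q=0: -64; Q=1: -77; Q=2: -82; Q=3: -79; Q=4: -80; Q=5: -89; Q=6: -114; Q=7: -157; Q=8: -226.
Profit is highest at Q = 0. Equivalently, the lowest AVC in the table is 88/4 ≈ $22 at Q = 4, and P = $18 falls below it — price never covers variable cost, so the firm shuts down and loses only its fixed cost.

Q = 0 (shut down); profit = -$64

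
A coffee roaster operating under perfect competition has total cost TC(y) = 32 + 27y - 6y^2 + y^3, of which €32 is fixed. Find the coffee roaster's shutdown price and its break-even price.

Shutdown price = €18; break-even price = €27

Shutdown price = min AVC. AVC = 27 - 6y + y^2, with vertex at y = 3 and minimum €18.
ATC = 32/y + 27 - 6y + y^2. Setting dATC/dy = −32/y^2 − 6 + 2y = 0 gives y = 4 (since 2·4^3 − 6·4^2 = 32).
min ATC = 32/4 + 27 − 6·4 + 4^2 = €27. That is the break-even price.
For €18 ≤ P < €27 the firm produces at a loss; below €18 it shuts down.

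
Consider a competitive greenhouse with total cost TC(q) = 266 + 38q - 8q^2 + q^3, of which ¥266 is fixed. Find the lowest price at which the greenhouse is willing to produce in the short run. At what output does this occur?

¥22 per unit, at q = 4

Short-run supply begins at min AVC. From VC = 38q - 8q^2 + q^3, AVC = 38 - 8q + q^2.
dAVC/dq = -8 + 2q = 0 gives q = 4. min AVC = 38 - 8·4 + 4^2 = 22.
For P < ¥22 the firm produces nothing.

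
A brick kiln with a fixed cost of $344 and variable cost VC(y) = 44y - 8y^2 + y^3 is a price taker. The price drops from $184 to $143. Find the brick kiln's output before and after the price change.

MC = 44 - 16y + 3y^2; the shutdown threshold is min AVC = $28 (at y = 4).
At P = $184 ≥ min AVC, set P = MC on the rising branch: y = 10.
At P = $143 ≥ min AVC, set P = MC: y = 9. The firm stays open but cuts output.

Output falls from 10 to 9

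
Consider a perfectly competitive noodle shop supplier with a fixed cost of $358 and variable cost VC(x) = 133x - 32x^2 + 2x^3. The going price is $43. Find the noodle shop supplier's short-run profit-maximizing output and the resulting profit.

AVC = 133 - 32x + 2x^2; min AVC = $5 at x = 8. Since P = $43 ≥ min AVC, the firm produces.
With MC = 133 - 64x + 6x^2, P = MC on the upward-sloping part at x* = 9.
TR = 43·9 = 387. TC = 358 + 63 = 421. Profit = 387 − 421 = -$34.
By producing, the firm covers all variable cost plus $324 of fixed cost; shutting down would lose the full $358.

Profit = -$34 at x = 9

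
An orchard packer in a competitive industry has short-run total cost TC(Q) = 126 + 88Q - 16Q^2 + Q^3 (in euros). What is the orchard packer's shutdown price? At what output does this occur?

Short-run supply begins at min AVC. From VC = 88Q - 16Q^2 + Q^3, AVC = 88 - 16Q + Q^2.
At the minimum of AVC, MC = AVC. MC = 88 - 32Q + 3Q^2; setting MC = AVC gives 2Q^2 - 16Q = 0, so Q = 8. min AVC = 24.
For P < €24 the firm produces nothing.

€24 per unit, at Q = 8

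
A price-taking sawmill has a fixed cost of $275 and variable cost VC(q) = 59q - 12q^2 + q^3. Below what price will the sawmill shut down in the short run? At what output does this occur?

$23 per unit, at q = 6

The shutdown price is the minimum of AVC. VC = 59q - 12q^2 + q^3, so AVC = 59 - 12q + q^2.
At the minimum of AVC, MC = AVC. MC = 59 - 24q + 3q^2; setting MC = AVC gives 2q^2 - 12q = 0, so q = 6. min AVC = 23.
The firm shuts down for any P below $23.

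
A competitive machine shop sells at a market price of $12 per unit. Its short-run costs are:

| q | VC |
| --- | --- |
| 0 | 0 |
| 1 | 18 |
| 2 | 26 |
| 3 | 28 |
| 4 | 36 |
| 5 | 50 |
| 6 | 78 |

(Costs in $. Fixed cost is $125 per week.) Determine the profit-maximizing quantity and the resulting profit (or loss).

q = 4; profit = -$113

Compute π = P·q − TC at each output: q=0: -125; q=1: -131; q=2: -127; q=3: -117; q=4: -113; q=5: -115; q=6: -131.
Profit is maximized at q = 4. AVC there is 36/4 = $9 ≤ P, so producing beats shutting down (which would give -$125).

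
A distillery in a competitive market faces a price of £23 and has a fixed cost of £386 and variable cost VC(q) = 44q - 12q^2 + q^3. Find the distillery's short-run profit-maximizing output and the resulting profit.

AVC = 44 - 12q + q^2; min AVC = £8 at q = 6. Since P = £23 ≥ min AVC, the firm produces.
With MC = 44 - 24q + 3q^2, P = MC on the upward-sloping part at q* = 7.
TR = 23·7 = 161. TC = 386 + 63 = 449. Profit = 161 − 449 = -£288.
By producing, the firm covers all variable cost plus £98 of fixed cost; shutting down would lose the full £386.

Profit = -£288 at q = 7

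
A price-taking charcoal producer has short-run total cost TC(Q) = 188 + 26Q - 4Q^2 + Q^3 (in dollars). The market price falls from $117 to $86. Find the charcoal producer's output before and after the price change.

Output falls from 7 to 6

AVC = 26 - 4Q + Q^2, minimized at Q = 2 where min AVC = $22. MC = 26 - 8Q + 3Q^2.
With P = $117 above the shutdown price, P = MC gives Q = 7.
At P = $86 ≥ min AVC, set P = MC: Q = 6. The firm stays open but cuts output.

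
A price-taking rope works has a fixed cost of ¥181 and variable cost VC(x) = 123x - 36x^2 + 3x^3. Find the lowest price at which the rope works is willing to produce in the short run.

¥15 per unit

The firm shuts down when price falls below the minimum of average variable cost. AVC = VC/x = 123 - 36x + 3x^2.
dAVC/dx = -36 + 6x = 0 gives x = 6. min AVC = 123 - 36·6 + 3·6^2 = 15.
For P < ¥15 the firm produces nothing.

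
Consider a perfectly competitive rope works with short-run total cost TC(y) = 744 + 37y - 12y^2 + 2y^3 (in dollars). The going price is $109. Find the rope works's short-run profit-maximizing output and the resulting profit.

Profit = -$312 at y = 6

AVC = 37 - 12y + 2y^2 has its minimum $19 at y = 3; price $109 clears that bar, so the firm operates.
MC = 37 - 24y + 6y^2. Setting P = MC and taking the root on the rising branch gives y* = 6.
TR = 109·6 = 654. TC = 744 + 222 = 966. Profit = 654 − 966 = -$312.
Shutting down would mean losing the fixed cost of $744, so operating at a loss of $312 is better by $432.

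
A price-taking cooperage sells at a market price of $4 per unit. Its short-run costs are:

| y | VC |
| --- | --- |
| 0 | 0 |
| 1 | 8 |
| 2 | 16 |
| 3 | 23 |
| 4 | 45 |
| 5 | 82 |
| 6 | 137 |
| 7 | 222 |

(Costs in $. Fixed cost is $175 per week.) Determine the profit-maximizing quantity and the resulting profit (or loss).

y = 0 (shut down); profit = -$175

Profit at each row (π = 4y − TC): y=0: -175; y=1: -179; y=2: -183; y=3: -186; y=4: -204; y=5: -237; y=6: -288; y=7: -369.
Profit is highest at y = 0. Equivalently, the lowest AVC in the table is 23/3 ≈ $7.67 at y = 3, and P = $4 falls below it — price never covers variable cost, so the firm shuts down and loses only its fixed cost.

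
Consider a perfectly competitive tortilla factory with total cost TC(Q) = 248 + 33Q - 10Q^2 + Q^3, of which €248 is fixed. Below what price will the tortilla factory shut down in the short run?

€8 per unit

The shutdown price is the minimum of AVC. VC = 33Q - 10Q^2 + Q^3, so AVC = 33 - 10Q + Q^2.
dAVC/dQ = -10 + 2Q = 0 gives Q = 5. min AVC = 33 - 10·5 + 5^2 = 8.
For P < €8 the firm produces nothing.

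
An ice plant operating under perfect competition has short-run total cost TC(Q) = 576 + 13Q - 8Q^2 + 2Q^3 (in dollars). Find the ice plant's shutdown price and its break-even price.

Shutdown price = min AVC. AVC = 13 - 8Q + 2Q^2, with vertex at Q = 2 and minimum $5.
ATC = 576/Q + 13 - 8Q + 2Q^2. Setting dATC/dQ = −576/Q^2 − 8 + 4Q = 0 gives Q = 6 (since 4·6^3 − 8·6^2 = 576).
min ATC = 576/6 + 13 − 8·6 + 2·6^2 = $133. That is the break-even price.
For $5 ≤ P < $133 the firm produces at a loss; below $5 it shuts down.

Shutdown price = $5; break-even price = $133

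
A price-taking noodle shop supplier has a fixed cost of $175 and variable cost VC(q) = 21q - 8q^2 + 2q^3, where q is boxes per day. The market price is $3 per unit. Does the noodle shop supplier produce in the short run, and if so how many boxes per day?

From TC, MC = TC'(q) = 21 - 16q + 6q^2 and AVC = VC/q = 21 - 8q + 2q^2.
AVC is minimized where dAVC/dq = -8 + 4q = 0, at q = 2; min AVC = 21 - 8·2 + 2·2^2 = $13.
P = $3 lies below min AVC = $13; no output level covers variable cost.
The firm minimizes its loss by shutting down and losing only its fixed cost of $175.

Shut down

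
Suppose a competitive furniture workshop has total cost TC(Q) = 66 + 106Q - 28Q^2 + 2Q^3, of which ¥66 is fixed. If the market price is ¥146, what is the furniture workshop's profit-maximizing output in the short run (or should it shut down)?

Produce at Q = 10

Variable cost is VC = 106Q - 28Q^2 + 2Q^3, so AVC = VC/Q = 106 - 28Q + 2Q^2 and MC = dTC/dQ = 106 - 56Q + 6Q^2.
AVC is minimized where dAVC/dQ = -28 + 4Q = 0, at Q = 7; min AVC = 106 - 28·7 + 2·7^2 = ¥8.
Since P = ¥146 ≥ min AVC = ¥8, price covers variable cost and the firm should produce.
P = MC gives -40 - 56Q + 6Q^2 = 0, with roots -2/3 and 10. Take the larger (rising MC): Q* = 10.
Check: AVC at Q = 10 is ¥26 ≤ P, so revenue covers variable cost.
Profit = P·Q − TC = 146·10 − 326 = ¥1134.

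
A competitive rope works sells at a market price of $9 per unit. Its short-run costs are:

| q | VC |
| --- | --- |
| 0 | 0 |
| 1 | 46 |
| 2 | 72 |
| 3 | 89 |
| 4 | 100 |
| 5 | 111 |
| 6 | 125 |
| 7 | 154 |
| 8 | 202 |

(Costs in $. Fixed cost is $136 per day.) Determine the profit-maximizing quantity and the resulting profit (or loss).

q = 0 (shut down); profit = -$136

Compute π = P·q − TC at each output: q=0: -136; q=1: -173; q=2: -190; q=3: -198; q=4: -200; q=5: -202; q=6: -207; q=7: -227; q=8: -266.
Profit is highest at q = 0. Equivalently, the lowest AVC in the table is 125/6 ≈ $20.83 at q = 6, and P = $9 falls below it — price never covers variable cost, so the firm shuts down and loses only its fixed cost.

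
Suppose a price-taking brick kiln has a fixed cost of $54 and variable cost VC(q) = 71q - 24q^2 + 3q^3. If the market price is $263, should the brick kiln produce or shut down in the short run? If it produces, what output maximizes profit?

Variable cost is VC = 71q - 24q^2 + 3q^3, so AVC = VC/q = 71 - 24q + 3q^2 and MC = dTC/dq = 71 - 48q + 9q^2.
The AVC parabola has its vertex at q = 24/6 = 4, where AVC = 71 - 24·4 + 3·4^2 = $23.
Because $263 ≥ $23, revenue can cover variable cost; the firm operates.
Set P = MC: 263 = 71 - 48q + 9q^2 → -192 - 48q + 9q^2 = 0. The roots are q = -8/3 and q = 8; the profit-maximizing output is on the rising part of MC, so q* = 8.
Check: AVC at q = 8 is $71 ≤ P, so revenue covers variable cost.
Profit = P·q − TC = 263·8 − 622 = $1482.

Produce at q = 8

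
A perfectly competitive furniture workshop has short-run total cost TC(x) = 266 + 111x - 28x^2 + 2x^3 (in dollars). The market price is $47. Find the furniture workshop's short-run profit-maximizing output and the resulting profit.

AVC = 111 - 28x + 2x^2; min AVC = $13 at x = 7. Since P = $47 ≥ min AVC, the firm produces.
MC = 111 - 56x + 6x^2. Setting P = MC and taking the root on the rising branch gives x* = 8.
TR = 47·8 = 376. TC = 266 + 120 = 386. Profit = 376 − 386 = -$10.
By producing, the firm covers all variable cost plus $256 of fixed cost; shutting down would lose the full $266.

Profit = -$10 at x = 8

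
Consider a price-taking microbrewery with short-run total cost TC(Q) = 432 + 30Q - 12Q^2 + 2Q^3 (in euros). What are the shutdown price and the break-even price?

AVC = 30 - 12Q + 2Q^2; minimized at Q = 3, giving min AVC = €12. That is the shutdown price.
ATC = 432/Q + 30 - 12Q + 2Q^2. Setting dATC/dQ = −432/Q^2 − 12 + 4Q = 0 gives Q = 6 (since 4·6^3 − 12·6^2 = 432).
min ATC = 432/6 + 30 − 12·6 + 2·6^2 = €102. That is the break-even price.
For €12 ≤ P < €102 the firm produces at a loss; below €12 it shuts down.

Shutdown price = €12; break-even price = €102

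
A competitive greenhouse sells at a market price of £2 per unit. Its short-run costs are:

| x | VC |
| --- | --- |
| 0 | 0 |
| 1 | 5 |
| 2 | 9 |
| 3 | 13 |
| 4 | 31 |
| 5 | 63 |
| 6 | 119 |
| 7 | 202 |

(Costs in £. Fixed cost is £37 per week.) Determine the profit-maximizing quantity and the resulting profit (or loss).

x = 0 (shut down); profit = -£37

Tabulate TR − TC: x=0: -37; x=1: -40; x=2: -42; x=3: -44; x=4: -60; x=5: -90; x=6: -144; x=7: -225.
Profit is highest at x = 0. Equivalently, the lowest AVC in the table is 13/3 ≈ £4.33 at x = 3, and P = £2 falls below it — price never covers variable cost, so the firm shuts down and loses only its fixed cost.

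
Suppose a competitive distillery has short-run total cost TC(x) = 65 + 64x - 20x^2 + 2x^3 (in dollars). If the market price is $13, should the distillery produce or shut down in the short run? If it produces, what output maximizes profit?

Shut down

Strip out fixed cost: VC = 64x - 20x^2 + 2x^3. Then AVC = 64 - 20x + 2x^2 and MC = 64 - 40x + 6x^2.
AVC is minimized where dAVC/dx = -20 + 4x = 0, at x = 5; min AVC = 64 - 20·5 + 2·5^2 = $14.
P = $13 lies below min AVC = $14; no output level covers variable cost.
The firm minimizes its loss by shutting down and losing only its fixed cost of $65.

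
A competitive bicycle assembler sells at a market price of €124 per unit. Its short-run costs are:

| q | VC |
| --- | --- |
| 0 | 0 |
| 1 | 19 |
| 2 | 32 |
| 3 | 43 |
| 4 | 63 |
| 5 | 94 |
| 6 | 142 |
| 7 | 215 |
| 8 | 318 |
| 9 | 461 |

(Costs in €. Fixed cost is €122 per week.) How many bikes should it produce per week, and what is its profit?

Profit at each row (π = 124q − TC): q=0: -122; q=1: -17; q=2: 94; q=3: 207; q=4: 311; q=5: 404; q=6: 480; q=7: 531; q=8: 552; q=9: 533.
Profit is maximized at q = 8. AVC there is 318/8 = €39.75 ≤ P, so producing beats shutting down (which would give -€122).

q = 8; profit = €552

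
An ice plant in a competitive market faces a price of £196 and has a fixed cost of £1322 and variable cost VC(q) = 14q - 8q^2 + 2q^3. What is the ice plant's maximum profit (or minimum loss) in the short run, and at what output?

Profit = -£342 at q = 7

AVC = 14 - 8q + 2q^2; min AVC = £6 at q = 2. Since P = £196 ≥ min AVC, the firm produces.
MC = 14 - 16q + 6q^2. Setting P = MC and taking the root on the rising branch gives q* = 7.
TR = 196·7 = 1372. TC = 1322 + 392 = 1714. Profit = 1372 − 1714 = -£342.
By producing, the firm covers all variable cost plus £980 of fixed cost; shutting down would lose the full £1322.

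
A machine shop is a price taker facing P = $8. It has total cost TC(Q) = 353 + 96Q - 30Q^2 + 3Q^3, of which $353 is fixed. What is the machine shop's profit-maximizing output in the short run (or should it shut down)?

Shut down

From TC, MC = TC'(Q) = 96 - 60Q + 9Q^2 and AVC = VC/Q = 96 - 30Q + 3Q^2.
The AVC parabola has its vertex at Q = 30/6 = 5, where AVC = 96 - 30·5 + 3·5^2 = $21.
Since P = $8 < min AVC = $21, price fails to cover variable cost at any output.
Shutting down limits the loss to fixed cost, $353.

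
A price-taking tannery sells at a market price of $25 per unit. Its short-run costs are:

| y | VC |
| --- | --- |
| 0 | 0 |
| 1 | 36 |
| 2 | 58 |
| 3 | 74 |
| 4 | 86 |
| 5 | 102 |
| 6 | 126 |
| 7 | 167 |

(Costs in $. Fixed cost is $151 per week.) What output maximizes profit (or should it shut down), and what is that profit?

Compute π = P·y − TC at each output: y=0: -151; y=1: -162; y=2: -159; y=3: -150; y=4: -137; y=5: -128; y=6: -127; y=7: -143.
Profit is maximized at y = 6. AVC there is 126/6 = $21 ≤ P, so producing beats shutting down (which would give -$151).

y = 6; profit = -$127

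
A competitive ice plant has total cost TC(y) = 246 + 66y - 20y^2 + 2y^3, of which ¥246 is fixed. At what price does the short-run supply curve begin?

¥16 per unit

The firm shuts down when price falls below the minimum of average variable cost. AVC = VC/y = 66 - 20y + 2y^2.
dAVC/dy = -20 + 4y = 0 gives y = 5. min AVC = 66 - 20·5 + 2·5^2 = 16.
The firm shuts down for any P below ¥16.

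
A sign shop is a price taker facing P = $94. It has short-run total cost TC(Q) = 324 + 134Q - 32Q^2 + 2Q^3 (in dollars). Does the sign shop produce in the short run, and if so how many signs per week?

Strip out fixed cost: VC = 134Q - 32Q^2 + 2Q^3. Then AVC = 134 - 32Q + 2Q^2 and MC = 134 - 64Q + 6Q^2.
AVC is minimized where dAVC/dQ = -32 + 4Q = 0, at Q = 8; min AVC = 134 - 32·8 + 2·8^2 = $6.
Because $94 ≥ $6, revenue can cover variable cost; the firm operates.
Solving P = MC: 40 - 64Q + 6Q^2 = 0 ⇒ Q = 2/3 or 10. On the upward-sloping branch, Q* = 10.
Check: AVC at Q = 10 is $14 ≤ P, so revenue covers variable cost.
Profit = P·Q − TC = 94·10 − 464 = $476.

Produce at Q = 10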